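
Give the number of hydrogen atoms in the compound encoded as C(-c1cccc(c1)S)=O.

Hydrogens are implicit in SMILES; fill each atom to its normal valence:
  4 × C (aromatic): 1 H each → 4
  2 × C (aromatic): no H
  1 × C: 1 H
  1 × O: no H
  1 × S: 1 H
  Total hydrogens = 6.

6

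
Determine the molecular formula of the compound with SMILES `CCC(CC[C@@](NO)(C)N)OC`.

Heavy atoms from the SMILES: 8 C, 2 N, 2 O.
Implicit hydrogens by atom environment:
  3 × C: 3 H each → 9
  3 × C: 2 H each → 6
  1 × C: 1 H
  1 × C: no H
  1 × N: 2 H
  1 × N: 1 H
  1 × O: 1 H
  1 × O: no H
  Total hydrogens = 20.
Molecular formula: C8H20N2O2

C8H20N2O2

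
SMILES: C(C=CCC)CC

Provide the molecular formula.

C7H14

Heavy atoms from the SMILES: 7 C.
Implicit hydrogens by atom environment:
  3 × C: 2 H each → 6
  2 × C: 3 H each → 6
  2 × C: 1 H each → 2
  Total hydrogens = 14.
Molecular formula: C7H14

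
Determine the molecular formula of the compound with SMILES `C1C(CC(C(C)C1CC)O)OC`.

C10H20O2

Heavy atoms from the SMILES: 10 C, 2 O.
Implicit hydrogens by atom environment:
  4 × C: 1 H each → 4
  3 × C: 3 H each → 9
  3 × C: 2 H each → 6
  1 × O: 1 H
  1 × O: no H
  Total hydrogens = 20.
Molecular formula: C10H20O2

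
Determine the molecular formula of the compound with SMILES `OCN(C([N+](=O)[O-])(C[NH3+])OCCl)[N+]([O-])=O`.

C4H10ClN4O6+

Heavy atoms from the SMILES: 4 C, 1 Cl, 4 N, 6 O.
Implicit hydrogens by atom environment:
  3 × C: 2 H each → 6
  3 × O: no H
  2 × N (charge +1): no H
  2 × O (charge -1): no H
  1 × C: no H
  1 × Cl: no H
  1 × N (charge +1): 3 H
  1 × N: no H
  1 × O: 1 H
  Total hydrogens = 10.
Net charge +1.
Molecular formula: C4H10ClN4O6+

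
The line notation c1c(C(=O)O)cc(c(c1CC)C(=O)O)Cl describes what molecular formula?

C10H9ClO4

Heavy atoms from the SMILES: 10 C, 1 Cl, 4 O.
Implicit hydrogens by atom environment:
  4 × C (aromatic): no H
  2 × C (aromatic): 1 H each → 2
  2 × C: no H
  2 × O: 1 H each → 2
  2 × O: no H
  1 × C: 3 H
  1 × C: 2 H
  1 × Cl: no H
  Total hydrogens = 9.
Molecular formula: C10H9ClO4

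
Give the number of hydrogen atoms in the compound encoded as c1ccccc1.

Hydrogens are implicit in SMILES; fill each atom to its normal valence:
  6 × C (aromatic): 1 H each → 6
  Total hydrogens = 6.

6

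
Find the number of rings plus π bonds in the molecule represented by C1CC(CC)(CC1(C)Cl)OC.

1

Molecular formula from the SMILES: C9H17ClO.
DoU = (2C + 2 + N − H − X)/2 = (2·9 + 2 + 0 − 17 − 1)/2 = 2/2 = 1.
(Structurally: 1 ring(s) + 0 π bond(s) = 1.)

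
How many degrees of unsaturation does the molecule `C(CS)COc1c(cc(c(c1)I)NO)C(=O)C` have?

Molecular formula from the SMILES: C11H14INO3S.
DoU = (2C + 2 + N − H − X)/2 = (2·11 + 2 + 1 − 14 − 1)/2 = 10/2 = 5.
(Structurally: 1 ring(s) + 4 π bond(s) = 5.)

5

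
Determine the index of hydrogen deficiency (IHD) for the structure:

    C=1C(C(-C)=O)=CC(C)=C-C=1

5

Molecular formula from the SMILES: C9H10O.
DoU = (2C + 2 + N − H − X)/2 = (2·9 + 2 + 0 − 10 − 0)/2 = 10/2 = 5.
(Structurally: 1 ring(s) + 4 π bond(s) = 5.)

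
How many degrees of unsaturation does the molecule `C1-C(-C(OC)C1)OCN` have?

Molecular formula from the SMILES: C6H13NO2.
DoU = (2C + 2 + N − H − X)/2 = (2·6 + 2 + 1 − 13 − 0)/2 = 2/2 = 1.
(Structurally: 1 ring(s) + 0 π bond(s) = 1.)

1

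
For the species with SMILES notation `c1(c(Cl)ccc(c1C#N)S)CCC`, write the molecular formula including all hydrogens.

C10H10ClNS

Heavy atoms from the SMILES: 10 C, 1 Cl, 1 N, 1 S.
Implicit hydrogens by atom environment:
  4 × C (aromatic): no H
  2 × C: 2 H each → 4
  2 × C (aromatic): 1 H each → 2
  1 × C: 3 H
  1 × C: no H
  1 × Cl: no H
  1 × N: no H
  1 × S: 1 H
  Total hydrogens = 10.
Molecular formula: C10H10ClNS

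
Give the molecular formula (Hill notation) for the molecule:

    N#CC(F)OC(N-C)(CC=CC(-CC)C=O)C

C12H19FN2O2

Heavy atoms from the SMILES: 12 C, 1 F, 2 N, 2 O.
Implicit hydrogens by atom environment:
  5 × C: 1 H each → 5
  3 × C: 3 H each → 9
  2 × C: 2 H each → 4
  2 × C: no H
  2 × O: no H
  1 × F: no H
  1 × N: 1 H
  1 × N: no H
  Total hydrogens = 19.
Molecular formula: C12H19FN2O2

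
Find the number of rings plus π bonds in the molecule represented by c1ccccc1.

Molecular formula from the SMILES: C6H6.
DoU = (2C + 2 + N − H − X)/2 = (2·6 + 2 + 0 − 6 − 0)/2 = 8/2 = 4.
(Structurally: 1 ring(s) + 3 π bond(s) = 4.)

4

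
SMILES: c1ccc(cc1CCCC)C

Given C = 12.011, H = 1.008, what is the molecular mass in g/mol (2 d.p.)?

148.25

Molecular formula: C11H16.
M = 11×12.011 + 16×1.008 = 148.25 g/mol.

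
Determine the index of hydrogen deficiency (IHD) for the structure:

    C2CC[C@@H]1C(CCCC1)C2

2

Molecular formula from the SMILES: C10H18.
DoU = (2C + 2 + N − H − X)/2 = (2·10 + 2 + 0 − 18 − 0)/2 = 4/2 = 2.
(Structurally: 2 ring(s) + 0 π bond(s) = 2.)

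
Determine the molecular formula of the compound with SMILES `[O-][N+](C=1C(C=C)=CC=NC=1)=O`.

C7H6N2O2

Heavy atoms from the SMILES: 7 C, 2 N, 2 O.
Implicit hydrogens by atom environment:
  3 × C (aromatic): 1 H each → 3
  2 × C (aromatic): no H
  1 × C: 2 H
  1 × C: 1 H
  1 × N (aromatic): no H
  1 × N (charge +1): no H
  1 × O: no H
  1 × O (charge -1): no H
  Total hydrogens = 6.
Molecular formula: C7H6N2O2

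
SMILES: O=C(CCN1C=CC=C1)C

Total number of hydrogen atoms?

11

Hydrogens are implicit in SMILES; fill each atom to its normal valence:
  4 × C (aromatic): 1 H each → 4
  2 × C: 2 H each → 4
  1 × C: 3 H
  1 × C: no H
  1 × N (aromatic): no H
  1 × O: no H
  Total hydrogens = 11.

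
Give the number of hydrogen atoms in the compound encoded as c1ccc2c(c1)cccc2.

8

Hydrogens are implicit in SMILES; fill each atom to its normal valence:
  8 × C (aromatic): 1 H each → 8
  2 × C (aromatic): no H
  Total hydrogens = 8.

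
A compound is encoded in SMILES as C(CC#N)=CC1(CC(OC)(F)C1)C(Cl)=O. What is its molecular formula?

C10H11ClFNO2

Heavy atoms from the SMILES: 10 C, 1 Cl, 1 F, 1 N, 2 O.
Implicit hydrogens by atom environment:
  4 × C: no H
  3 × C: 2 H each → 6
  2 × C: 1 H each → 2
  2 × O: no H
  1 × C: 3 H
  1 × Cl: no H
  1 × F: no H
  1 × N: no H
  Total hydrogens = 11.
Molecular formula: C10H11ClFNO2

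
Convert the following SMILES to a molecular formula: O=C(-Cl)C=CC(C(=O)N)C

C6H8ClNO2

Heavy atoms from the SMILES: 6 C, 1 Cl, 1 N, 2 O.
Implicit hydrogens by atom environment:
  3 × C: 1 H each → 3
  2 × C: no H
  2 × O: no H
  1 × C: 3 H
  1 × Cl: no H
  1 × N: 2 H
  Total hydrogens = 8.
Molecular formula: C6H8ClNO2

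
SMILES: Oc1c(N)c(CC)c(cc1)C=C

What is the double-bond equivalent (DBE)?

5

Molecular formula from the SMILES: C10H13NO.
DoU = (2C + 2 + N − H − X)/2 = (2·10 + 2 + 1 − 13 − 0)/2 = 10/2 = 5.
(Structurally: 1 ring(s) + 4 π bond(s) = 5.)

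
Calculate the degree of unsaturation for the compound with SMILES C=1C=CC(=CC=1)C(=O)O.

Molecular formula from the SMILES: C7H6O2.
DoU = (2C + 2 + N − H − X)/2 = (2·7 + 2 + 0 − 6 − 0)/2 = 10/2 = 5.
(Structurally: 1 ring(s) + 4 π bond(s) = 5.)

5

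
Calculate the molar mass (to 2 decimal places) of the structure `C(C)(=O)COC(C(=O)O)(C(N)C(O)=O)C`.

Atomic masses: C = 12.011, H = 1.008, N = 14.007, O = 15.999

Molecular formula: C8H13NO6.
M = 8×12.011 + 13×1.008 + 1×14.007 + 6×15.999 = 219.19 g/mol.

219.19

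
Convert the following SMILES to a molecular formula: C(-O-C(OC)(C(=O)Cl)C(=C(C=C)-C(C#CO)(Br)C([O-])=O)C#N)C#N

Heavy atoms from the SMILES: 1 Br, 14 C, 1 Cl, 2 N, 6 O.
Implicit hydrogens by atom environment:
  10 × C: no H
  4 × O: no H
  2 × C: 2 H each → 4
  2 × N: no H
  1 × Br: no H
  1 × C: 3 H
  1 × C: 1 H
  1 × Cl: no H
  1 × O: 1 H
  1 × O (charge -1): no H
  Total hydrogens = 9.
Net charge -1.
Molecular formula: C14H9BrClN2O6-

C14H9BrClN2O6-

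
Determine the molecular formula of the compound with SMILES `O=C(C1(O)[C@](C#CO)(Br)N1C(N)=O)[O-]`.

Heavy atoms from the SMILES: 1 Br, 6 C, 2 N, 5 O.
Implicit hydrogens by atom environment:
  6 × C: no H
  2 × O: 1 H each → 2
  2 × O: no H
  1 × Br: no H
  1 × N: 2 H
  1 × N: no H
  1 × O (charge -1): no H
  Total hydrogens = 4.
Net charge -1.
Molecular formula: C6H4BrN2O5-

C6H4BrN2O5-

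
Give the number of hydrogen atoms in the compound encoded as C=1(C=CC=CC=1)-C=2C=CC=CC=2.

10

Hydrogens are implicit in SMILES; fill each atom to its normal valence:
  10 × C (aromatic): 1 H each → 10
  2 × C (aromatic): no H
  Total hydrogens = 10.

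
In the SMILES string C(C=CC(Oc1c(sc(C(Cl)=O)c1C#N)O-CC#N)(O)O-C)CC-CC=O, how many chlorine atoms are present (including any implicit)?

The symbol for chlorine appears 1 time in the SMILES.

1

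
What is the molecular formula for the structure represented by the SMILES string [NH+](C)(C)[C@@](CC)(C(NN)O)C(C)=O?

C8H20N3O2+

Heavy atoms from the SMILES: 8 C, 3 N, 2 O.
Implicit hydrogens by atom environment:
  4 × C: 3 H each → 12
  2 × C: no H
  1 × C: 2 H
  1 × C: 1 H
  1 × N: 2 H
  1 × N (charge +1): 1 H
  1 × N: 1 H
  1 × O: 1 H
  1 × O: no H
  Total hydrogens = 20.
Net charge +1.
Molecular formula: C8H20N3O2+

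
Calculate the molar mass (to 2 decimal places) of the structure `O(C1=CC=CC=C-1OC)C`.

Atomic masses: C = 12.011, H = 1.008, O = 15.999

138.17

Molecular formula: C8H10O2.
M = 8×12.011 + 10×1.008 + 2×15.999 = 138.17 g/mol.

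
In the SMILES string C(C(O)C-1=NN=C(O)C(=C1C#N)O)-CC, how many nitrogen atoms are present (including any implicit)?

The symbol for nitrogen appears 3 times in the SMILES.

3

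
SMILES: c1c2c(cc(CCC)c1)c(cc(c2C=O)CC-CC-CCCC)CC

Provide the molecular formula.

C24H34O

Heavy atoms from the SMILES: 24 C, 1 O.
Implicit hydrogens by atom environment:
  10 × C: 2 H each → 20
  6 × C (aromatic): no H
  4 × C (aromatic): 1 H each → 4
  3 × C: 3 H each → 9
  1 × C: 1 H
  1 × O: no H
  Total hydrogens = 34.
Molecular formula: C24H34O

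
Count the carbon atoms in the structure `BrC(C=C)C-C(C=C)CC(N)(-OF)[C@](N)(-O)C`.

11

The symbol for carbon appears 11 times in the SMILES.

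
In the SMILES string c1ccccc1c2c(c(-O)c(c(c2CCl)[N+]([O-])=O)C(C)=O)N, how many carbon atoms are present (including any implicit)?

15

The symbol for carbon appears 15 times in the SMILES. Lowercase c denotes aromatic carbon and counts toward C.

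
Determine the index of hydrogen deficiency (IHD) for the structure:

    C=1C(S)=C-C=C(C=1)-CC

Molecular formula from the SMILES: C8H10S.
DoU = (2C + 2 + N − H − X)/2 = (2·8 + 2 + 0 − 10 − 0)/2 = 8/2 = 4.
(Structurally: 1 ring(s) + 3 π bond(s) = 4.)

4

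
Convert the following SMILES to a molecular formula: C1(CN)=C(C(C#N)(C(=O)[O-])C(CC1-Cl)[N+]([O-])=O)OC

Heavy atoms from the SMILES: 10 C, 1 Cl, 3 N, 5 O.
Implicit hydrogens by atom environment:
  5 × C: no H
  3 × O: no H
  2 × C: 2 H each → 4
  2 × C: 1 H each → 2
  2 × O (charge -1): no H
  1 × C: 3 H
  1 × Cl: no H
  1 × N: 2 H
  1 × N: no H
  1 × N (charge +1): no H
  Total hydrogens = 11.
Net charge -1.
Molecular formula: C10H11ClN3O5-

C10H11ClN3O5-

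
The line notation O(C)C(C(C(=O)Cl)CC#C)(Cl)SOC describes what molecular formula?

C8H10Cl2O3S

Heavy atoms from the SMILES: 8 C, 2 Cl, 3 O, 1 S.
Implicit hydrogens by atom environment:
  3 × C: no H
  3 × O: no H
  2 × C: 3 H each → 6
  2 × C: 1 H each → 2
  2 × Cl: no H
  1 × C: 2 H
  1 × S: no H
  Total hydrogens = 10.
Molecular formula: C8H10Cl2O3S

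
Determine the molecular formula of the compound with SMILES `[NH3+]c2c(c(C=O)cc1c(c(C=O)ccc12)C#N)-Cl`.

C13H8ClN2O2+

Heavy atoms from the SMILES: 13 C, 1 Cl, 2 N, 2 O.
Implicit hydrogens by atom environment:
  7 × C (aromatic): no H
  3 × C (aromatic): 1 H each → 3
  2 × C: 1 H each → 2
  2 × O: no H
  1 × C: no H
  1 × Cl: no H
  1 × N (charge +1): 3 H
  1 × N: no H
  Total hydrogens = 8.
Net charge +1.
Molecular formula: C13H8ClN2O2+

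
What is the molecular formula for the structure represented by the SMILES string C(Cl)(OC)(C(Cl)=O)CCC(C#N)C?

Heavy atoms from the SMILES: 8 C, 2 Cl, 1 N, 2 O.
Implicit hydrogens by atom environment:
  3 × C: no H
  2 × C: 3 H each → 6
  2 × C: 2 H each → 4
  2 × Cl: no H
  2 × O: no H
  1 × C: 1 H
  1 × N: no H
  Total hydrogens = 11.
Molecular formula: C8H11Cl2NO2

C8H11Cl2NO2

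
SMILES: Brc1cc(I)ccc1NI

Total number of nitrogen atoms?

1

The symbol for nitrogen appears 1 time in the SMILES.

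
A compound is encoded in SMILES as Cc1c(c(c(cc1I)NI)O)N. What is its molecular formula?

C7H8I2N2O

Heavy atoms from the SMILES: 7 C, 2 I, 2 N, 1 O.
Implicit hydrogens by atom environment:
  5 × C (aromatic): no H
  2 × I: no H
  1 × C: 3 H
  1 × C (aromatic): 1 H
  1 × N: 2 H
  1 × N: 1 H
  1 × O: 1 H
  Total hydrogens = 8.
Molecular formula: C7H8I2N2O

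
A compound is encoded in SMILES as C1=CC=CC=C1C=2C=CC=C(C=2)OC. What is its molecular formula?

C13H12O

Heavy atoms from the SMILES: 13 C, 1 O.
Implicit hydrogens by atom environment:
  9 × C (aromatic): 1 H each → 9
  3 × C (aromatic): no H
  1 × C: 3 H
  1 × O: no H
  Total hydrogens = 12.
Molecular formula: C13H12O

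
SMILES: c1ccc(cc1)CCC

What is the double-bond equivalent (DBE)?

Molecular formula from the SMILES: C9H12.
DoU = (2C + 2 + N − H − X)/2 = (2·9 + 2 + 0 − 12 − 0)/2 = 8/2 = 4.
(Structurally: 1 ring(s) + 3 π bond(s) = 4.)

4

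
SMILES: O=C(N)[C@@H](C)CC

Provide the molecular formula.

C5H11NO

Heavy atoms from the SMILES: 5 C, 1 N, 1 O.
Implicit hydrogens by atom environment:
  2 × C: 3 H each → 6
  1 × C: 2 H
  1 × C: 1 H
  1 × C: no H
  1 × N: 2 H
  1 × O: no H
  Total hydrogens = 11.
Molecular formula: C5H11NO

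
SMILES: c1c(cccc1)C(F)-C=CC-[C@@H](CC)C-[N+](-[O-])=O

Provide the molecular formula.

Heavy atoms from the SMILES: 14 C, 1 F, 1 N, 2 O.
Implicit hydrogens by atom environment:
  5 × C (aromatic): 1 H each → 5
  4 × C: 1 H each → 4
  3 × C: 2 H each → 6
  1 × C: 3 H
  1 × C (aromatic): no H
  1 × F: no H
  1 × N (charge +1): no H
  1 × O: no H
  1 × O (charge -1): no H
  Total hydrogens = 18.
Molecular formula: C14H18FNO2

C14H18FNO2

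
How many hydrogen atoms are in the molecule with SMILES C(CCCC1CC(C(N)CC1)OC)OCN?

Hydrogens are implicit in SMILES; fill each atom to its normal valence:
  8 × C: 2 H each → 16
  3 × C: 1 H each → 3
  2 × N: 2 H each → 4
  2 × O: no H
  1 × C: 3 H
  Total hydrogens = 26.

26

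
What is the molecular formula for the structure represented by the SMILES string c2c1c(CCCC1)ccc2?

Heavy atoms from the SMILES: 10 C.
Implicit hydrogens by atom environment:
  4 × C: 2 H each → 8
  4 × C (aromatic): 1 H each → 4
  2 × C (aromatic): no H
  Total hydrogens = 12.
Molecular formula: C10H12

C10H12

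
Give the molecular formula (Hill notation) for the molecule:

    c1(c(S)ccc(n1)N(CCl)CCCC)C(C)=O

Heavy atoms from the SMILES: 12 C, 1 Cl, 2 N, 1 O, 1 S.
Implicit hydrogens by atom environment:
  4 × C: 2 H each → 8
  3 × C (aromatic): no H
  2 × C: 3 H each → 6
  2 × C (aromatic): 1 H each → 2
  1 × C: no H
  1 × Cl: no H
  1 × N (aromatic): no H
  1 × N: no H
  1 × O: no H
  1 × S: 1 H
  Total hydrogens = 17.
Molecular formula: C12H17ClN2OS

C12H17ClN2OS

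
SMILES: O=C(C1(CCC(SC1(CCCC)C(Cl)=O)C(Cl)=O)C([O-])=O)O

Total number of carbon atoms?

13

The symbol for carbon appears 13 times in the SMILES. (Cl is a single chlorine, not C + l.)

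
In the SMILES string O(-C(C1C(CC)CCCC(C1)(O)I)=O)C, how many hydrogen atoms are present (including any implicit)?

Hydrogens are implicit in SMILES; fill each atom to its normal valence:
  5 × C: 2 H each → 10
  2 × C: 3 H each → 6
  2 × C: 1 H each → 2
  2 × C: no H
  2 × O: no H
  1 × I: no H
  1 × O: 1 H
  Total hydrogens = 19.

19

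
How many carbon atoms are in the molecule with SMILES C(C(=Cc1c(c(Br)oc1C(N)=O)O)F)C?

The symbol for carbon appears 9 times in the SMILES. Lowercase c denotes aromatic carbon and counts toward C.

9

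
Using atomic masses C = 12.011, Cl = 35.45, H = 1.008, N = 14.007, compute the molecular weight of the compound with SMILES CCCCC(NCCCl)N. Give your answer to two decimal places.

164.68

Molecular formula: C7H17ClN2.
M = 7×12.011 + 1×35.45 + 17×1.008 + 2×14.007 = 164.68 g/mol.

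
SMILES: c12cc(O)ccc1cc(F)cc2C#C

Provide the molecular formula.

Heavy atoms from the SMILES: 12 C, 1 F, 1 O.
Implicit hydrogens by atom environment:
  5 × C (aromatic): 1 H each → 5
  5 × C (aromatic): no H
  1 × C: 1 H
  1 × C: no H
  1 × F: no H
  1 × O: 1 H
  Total hydrogens = 7.
Molecular formula: C12H7FO

C12H7FO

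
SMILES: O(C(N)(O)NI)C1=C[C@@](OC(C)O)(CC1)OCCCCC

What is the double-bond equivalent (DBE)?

Molecular formula from the SMILES: C13H25IN2O5.
DoU = (2C + 2 + N − H − X)/2 = (2·13 + 2 + 2 − 25 − 1)/2 = 4/2 = 2.
(Structurally: 1 ring(s) + 1 π bond(s) = 2.)

2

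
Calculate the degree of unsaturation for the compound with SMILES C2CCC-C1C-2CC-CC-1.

2

Molecular formula from the SMILES: C10H18.
DoU = (2C + 2 + N − H − X)/2 = (2·10 + 2 + 0 − 18 − 0)/2 = 4/2 = 2.
(Structurally: 2 ring(s) + 0 π bond(s) = 2.)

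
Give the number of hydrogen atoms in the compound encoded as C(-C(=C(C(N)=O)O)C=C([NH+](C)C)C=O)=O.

13

Hydrogens are implicit in SMILES; fill each atom to its normal valence:
  4 × C: no H
  3 × C: 1 H each → 3
  3 × O: no H
  2 × C: 3 H each → 6
  1 × N: 2 H
  1 × N (charge +1): 1 H
  1 × O: 1 H
  Total hydrogens = 13.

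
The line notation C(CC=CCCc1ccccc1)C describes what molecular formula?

C13H18

Heavy atoms from the SMILES: 13 C.
Implicit hydrogens by atom environment:
  5 × C (aromatic): 1 H each → 5
  4 × C: 2 H each → 8
  2 × C: 1 H each → 2
  1 × C: 3 H
  1 × C (aromatic): no H
  Total hydrogens = 18.
Molecular formula: C13H18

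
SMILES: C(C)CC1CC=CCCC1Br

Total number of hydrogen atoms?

Hydrogens are implicit in SMILES; fill each atom to its normal valence:
  5 × C: 2 H each → 10
  4 × C: 1 H each → 4
  1 × Br: no H
  1 × C: 3 H
  Total hydrogens = 17.

17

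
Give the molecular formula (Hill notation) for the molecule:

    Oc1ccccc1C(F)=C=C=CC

C11H9FO

Heavy atoms from the SMILES: 11 C, 1 F, 1 O.
Implicit hydrogens by atom environment:
  4 × C (aromatic): 1 H each → 4
  3 × C: no H
  2 × C (aromatic): no H
  1 × C: 3 H
  1 × C: 1 H
  1 × F: no H
  1 × O: 1 H
  Total hydrogens = 9.
Molecular formula: C11H9FO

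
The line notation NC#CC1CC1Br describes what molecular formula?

Heavy atoms from the SMILES: 1 Br, 5 C, 1 N.
Implicit hydrogens by atom environment:
  2 × C: 1 H each → 2
  2 × C: no H
  1 × Br: no H
  1 × C: 2 H
  1 × N: 2 H
  Total hydrogens = 6.
Molecular formula: C5H6BrN

C5H6BrN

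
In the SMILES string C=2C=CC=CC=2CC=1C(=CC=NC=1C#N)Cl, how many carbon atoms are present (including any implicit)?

13

The symbol for carbon appears 13 times in the SMILES. (Cl is a single chlorine, not C + l.)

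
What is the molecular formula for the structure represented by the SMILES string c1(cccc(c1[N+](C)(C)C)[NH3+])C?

Heavy atoms from the SMILES: 10 C, 2 N.
Implicit hydrogens by atom environment:
  4 × C: 3 H each → 12
  3 × C (aromatic): 1 H each → 3
  3 × C (aromatic): no H
  1 × N (charge +1): 3 H
  1 × N (charge +1): no H
  Total hydrogens = 18.
Net charge +2.
Molecular formula: [C10H18N2]2+

[C10H18N2]2+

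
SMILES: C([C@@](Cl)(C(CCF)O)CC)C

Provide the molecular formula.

Heavy atoms from the SMILES: 8 C, 1 Cl, 1 F, 1 O.
Implicit hydrogens by atom environment:
  4 × C: 2 H each → 8
  2 × C: 3 H each → 6
  1 × C: 1 H
  1 × C: no H
  1 × Cl: no H
  1 × F: no H
  1 × O: 1 H
  Total hydrogens = 16.
Molecular formula: C8H16ClFO

C8H16ClFO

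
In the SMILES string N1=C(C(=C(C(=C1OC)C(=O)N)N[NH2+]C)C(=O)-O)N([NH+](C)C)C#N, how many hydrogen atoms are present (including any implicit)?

Hydrogens are implicit in SMILES; fill each atom to its normal valence:
  5 × C (aromatic): no H
  4 × C: 3 H each → 12
  3 × C: no H
  3 × O: no H
  2 × N: no H
  1 × N: 2 H
  1 × N (charge +1): 2 H
  1 × N: 1 H
  1 × N (charge +1): 1 H
  1 × N (aromatic): no H
  1 × O: 1 H
  Total hydrogens = 19.

19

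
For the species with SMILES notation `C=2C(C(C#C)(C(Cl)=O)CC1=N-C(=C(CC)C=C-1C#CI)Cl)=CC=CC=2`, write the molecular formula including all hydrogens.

C20H14Cl2INO

Heavy atoms from the SMILES: 20 C, 2 Cl, 1 I, 1 N, 1 O.
Implicit hydrogens by atom environment:
  6 × C (aromatic): 1 H each → 6
  5 × C (aromatic): no H
  5 × C: no H
  2 × C: 2 H each → 4
  2 × Cl: no H
  1 × C: 3 H
  1 × C: 1 H
  1 × I: no H
  1 × N (aromatic): no H
  1 × O: no H
  Total hydrogens = 14.
Molecular formula: C20H14Cl2INO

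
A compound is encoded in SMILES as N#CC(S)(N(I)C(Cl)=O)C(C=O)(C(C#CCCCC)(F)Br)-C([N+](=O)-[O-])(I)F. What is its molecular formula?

Heavy atoms from the SMILES: 1 Br, 13 C, 1 Cl, 2 F, 2 I, 3 N, 4 O, 1 S.
Implicit hydrogens by atom environment:
  8 × C: no H
  3 × C: 2 H each → 6
  3 × O: no H
  2 × F: no H
  2 × I: no H
  2 × N: no H
  1 × Br: no H
  1 × C: 3 H
  1 × C: 1 H
  1 × Cl: no H
  1 × N (charge +1): no H
  1 × O (charge -1): no H
  1 × S: 1 H
  Total hydrogens = 11.
Molecular formula: C13H11BrClF2I2N3O4S

C13H11BrClF2I2N3O4S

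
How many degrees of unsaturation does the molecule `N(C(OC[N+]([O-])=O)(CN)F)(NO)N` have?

1

Molecular formula from the SMILES: C3H10FN5O4.
DoU = (2C + 2 + N − H − X)/2 = (2·3 + 2 + 5 − 10 − 1)/2 = 2/2 = 1.
(Structurally: 0 ring(s) + 1 π bond(s) = 1.)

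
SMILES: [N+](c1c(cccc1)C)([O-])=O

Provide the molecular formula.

C7H7NO2

Heavy atoms from the SMILES: 7 C, 1 N, 2 O.
Implicit hydrogens by atom environment:
  4 × C (aromatic): 1 H each → 4
  2 × C (aromatic): no H
  1 × C: 3 H
  1 × N (charge +1): no H
  1 × O: no H
  1 × O (charge -1): no H
  Total hydrogens = 7.
Molecular formula: C7H7NO2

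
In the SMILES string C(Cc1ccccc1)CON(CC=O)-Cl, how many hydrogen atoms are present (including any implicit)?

14

Hydrogens are implicit in SMILES; fill each atom to its normal valence:
  5 × C (aromatic): 1 H each → 5
  4 × C: 2 H each → 8
  2 × O: no H
  1 × C: 1 H
  1 × C (aromatic): no H
  1 × Cl: no H
  1 × N: no H
  Total hydrogens = 14.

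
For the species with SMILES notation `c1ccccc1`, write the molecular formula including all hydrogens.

Heavy atoms from the SMILES: 6 C.
Implicit hydrogens by atom environment:
  6 × C (aromatic): 1 H each → 6
  Total hydrogens = 6.
Molecular formula: C6H6

C6H6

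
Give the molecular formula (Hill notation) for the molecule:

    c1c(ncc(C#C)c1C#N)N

Heavy atoms from the SMILES: 8 C, 3 N.
Implicit hydrogens by atom environment:
  3 × C (aromatic): no H
  2 × C (aromatic): 1 H each → 2
  2 × C: no H
  1 × C: 1 H
  1 × N: 2 H
  1 × N (aromatic): no H
  1 × N: no H
  Total hydrogens = 5.
Molecular formula: C8H5N3

C8H5N3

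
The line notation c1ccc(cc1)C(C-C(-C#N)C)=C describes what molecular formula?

Heavy atoms from the SMILES: 12 C, 1 N.
Implicit hydrogens by atom environment:
  5 × C (aromatic): 1 H each → 5
  2 × C: 2 H each → 4
  2 × C: no H
  1 × C: 3 H
  1 × C: 1 H
  1 × C (aromatic): no H
  1 × N: no H
  Total hydrogens = 13.
Molecular formula: C12H13N

C12H13N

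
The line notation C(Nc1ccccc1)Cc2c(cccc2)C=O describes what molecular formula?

Heavy atoms from the SMILES: 15 C, 1 N, 1 O.
Implicit hydrogens by atom environment:
  9 × C (aromatic): 1 H each → 9
  3 × C (aromatic): no H
  2 × C: 2 H each → 4
  1 × C: 1 H
  1 × N: 1 H
  1 × O: no H
  Total hydrogens = 15.
Molecular formula: C15H15NO

C15H15NO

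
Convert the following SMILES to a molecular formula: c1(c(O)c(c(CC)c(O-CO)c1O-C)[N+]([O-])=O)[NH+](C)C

C12H19N2O6+

Heavy atoms from the SMILES: 12 C, 2 N, 6 O.
Implicit hydrogens by atom environment:
  6 × C (aromatic): no H
  4 × C: 3 H each → 12
  3 × O: no H
  2 × C: 2 H each → 4
  2 × O: 1 H each → 2
  1 × N (charge +1): 1 H
  1 × N (charge +1): no H
  1 × O (charge -1): no H
  Total hydrogens = 19.
Net charge +1.
Molecular formula: C12H19N2O6+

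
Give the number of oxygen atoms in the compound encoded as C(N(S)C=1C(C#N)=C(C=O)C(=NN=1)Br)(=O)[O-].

3

The symbol for oxygen appears 3 times in the SMILES.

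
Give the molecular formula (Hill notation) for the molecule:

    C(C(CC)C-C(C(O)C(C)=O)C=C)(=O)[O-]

C11H17O4-

Heavy atoms from the SMILES: 11 C, 4 O.
Implicit hydrogens by atom environment:
  4 × C: 1 H each → 4
  3 × C: 2 H each → 6
  2 × C: 3 H each → 6
  2 × C: no H
  2 × O: no H
  1 × O: 1 H
  1 × O (charge -1): no H
  Total hydrogens = 17.
Net charge -1.
Molecular formula: C11H17O4-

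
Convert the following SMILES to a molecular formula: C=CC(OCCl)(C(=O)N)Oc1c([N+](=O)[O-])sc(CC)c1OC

C12H15ClN2O6S

Heavy atoms from the SMILES: 12 C, 1 Cl, 2 N, 6 O, 1 S.
Implicit hydrogens by atom environment:
  5 × O: no H
  4 × C (aromatic): no H
  3 × C: 2 H each → 6
  2 × C: 3 H each → 6
  2 × C: no H
  1 × C: 1 H
  1 × Cl: no H
  1 × N: 2 H
  1 × N (charge +1): no H
  1 × O (charge -1): no H
  1 × S (aromatic): no H
  Total hydrogens = 15.
Molecular formula: C12H15ClN2O6S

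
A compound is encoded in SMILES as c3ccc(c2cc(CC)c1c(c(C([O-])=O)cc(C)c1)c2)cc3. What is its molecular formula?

C20H17O2-

Heavy atoms from the SMILES: 20 C, 2 O.
Implicit hydrogens by atom environment:
  9 × C (aromatic): 1 H each → 9
  7 × C (aromatic): no H
  2 × C: 3 H each → 6
  1 × C: 2 H
  1 × C: no H
  1 × O: no H
  1 × O (charge -1): no H
  Total hydrogens = 17.
Net charge -1.
Molecular formula: C20H17O2-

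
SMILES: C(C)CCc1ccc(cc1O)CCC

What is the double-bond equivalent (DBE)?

4

Molecular formula from the SMILES: C13H20O.
DoU = (2C + 2 + N − H − X)/2 = (2·13 + 2 + 0 − 20 − 0)/2 = 8/2 = 4.
(Structurally: 1 ring(s) + 3 π bond(s) = 4.)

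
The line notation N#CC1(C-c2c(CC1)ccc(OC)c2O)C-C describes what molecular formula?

C14H17NO2

Heavy atoms from the SMILES: 14 C, 1 N, 2 O.
Implicit hydrogens by atom environment:
  4 × C: 2 H each → 8
  4 × C (aromatic): no H
  2 × C: 3 H each → 6
  2 × C (aromatic): 1 H each → 2
  2 × C: no H
  1 × N: no H
  1 × O: 1 H
  1 × O: no H
  Total hydrogens = 17.
Molecular formula: C14H17NO2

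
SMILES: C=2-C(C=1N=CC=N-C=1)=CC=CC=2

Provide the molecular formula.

Heavy atoms from the SMILES: 10 C, 2 N.
Implicit hydrogens by atom environment:
  8 × C (aromatic): 1 H each → 8
  2 × C (aromatic): no H
  2 × N (aromatic): no H
  Total hydrogens = 8.
Molecular formula: C10H8N2

C10H8N2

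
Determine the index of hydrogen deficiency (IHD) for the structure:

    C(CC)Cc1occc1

Molecular formula from the SMILES: C8H12O.
DoU = (2C + 2 + N − H − X)/2 = (2·8 + 2 + 0 − 12 − 0)/2 = 6/2 = 3.
(Structurally: 1 ring(s) + 2 π bond(s) = 3.)

3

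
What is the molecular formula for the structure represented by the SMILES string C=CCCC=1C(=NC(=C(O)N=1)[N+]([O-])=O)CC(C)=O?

C11H13N3O4

Heavy atoms from the SMILES: 11 C, 3 N, 4 O.
Implicit hydrogens by atom environment:
  4 × C: 2 H each → 8
  4 × C (aromatic): no H
  2 × N (aromatic): no H
  2 × O: no H
  1 × C: 3 H
  1 × C: 1 H
  1 × C: no H
  1 × N (charge +1): no H
  1 × O: 1 H
  1 × O (charge -1): no H
  Total hydrogens = 13.
Molecular formula: C11H13N3O4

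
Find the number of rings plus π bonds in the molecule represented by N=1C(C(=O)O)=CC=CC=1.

Molecular formula from the SMILES: C6H5NO2.
DoU = (2C + 2 + N − H − X)/2 = (2·6 + 2 + 1 − 5 − 0)/2 = 10/2 = 5.
(Structurally: 1 ring(s) + 4 π bond(s) = 5.)

5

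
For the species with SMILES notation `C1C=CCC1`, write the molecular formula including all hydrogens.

C5H8

Heavy atoms from the SMILES: 5 C.
Implicit hydrogens by atom environment:
  3 × C: 2 H each → 6
  2 × C: 1 H each → 2
  Total hydrogens = 8.
Molecular formula: C5H8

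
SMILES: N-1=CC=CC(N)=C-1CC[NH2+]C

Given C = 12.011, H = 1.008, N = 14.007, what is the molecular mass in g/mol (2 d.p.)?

152.22

Molecular formula: C8H14N3+.
M = 8×12.011 + 14×1.008 + 3×14.007 = 152.22 g/mol.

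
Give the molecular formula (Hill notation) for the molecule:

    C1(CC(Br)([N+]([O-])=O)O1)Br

C3H3Br2NO3

Heavy atoms from the SMILES: 2 Br, 3 C, 1 N, 3 O.
Implicit hydrogens by atom environment:
  2 × Br: no H
  2 × O: no H
  1 × C: 2 H
  1 × C: 1 H
  1 × C: no H
  1 × N (charge +1): no H
  1 × O (charge -1): no H
  Total hydrogens = 3.
Molecular formula: C3H3Br2NO3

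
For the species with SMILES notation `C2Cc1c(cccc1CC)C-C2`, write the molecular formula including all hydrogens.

C12H16

Heavy atoms from the SMILES: 12 C.
Implicit hydrogens by atom environment:
  5 × C: 2 H each → 10
  3 × C (aromatic): 1 H each → 3
  3 × C (aromatic): no H
  1 × C: 3 H
  Total hydrogens = 16.
Molecular formula: C12H16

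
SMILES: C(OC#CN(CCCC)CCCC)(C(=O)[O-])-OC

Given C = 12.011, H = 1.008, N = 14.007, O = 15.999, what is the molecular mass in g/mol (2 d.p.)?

Molecular formula: C13H22NO4-.
M = 13×12.011 + 22×1.008 + 1×14.007 + 4×15.999 = 256.32 g/mol.

256.32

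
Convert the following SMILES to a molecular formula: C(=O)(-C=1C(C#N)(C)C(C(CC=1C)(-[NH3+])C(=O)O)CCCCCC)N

Heavy atoms from the SMILES: 17 C, 3 N, 3 O.
Implicit hydrogens by atom environment:
  7 × C: no H
  6 × C: 2 H each → 12
  3 × C: 3 H each → 9
  2 × O: no H
  1 × C: 1 H
  1 × N (charge +1): 3 H
  1 × N: 2 H
  1 × N: no H
  1 × O: 1 H
  Total hydrogens = 28.
Net charge +1.
Molecular formula: C17H28N3O3+

C17H28N3O3+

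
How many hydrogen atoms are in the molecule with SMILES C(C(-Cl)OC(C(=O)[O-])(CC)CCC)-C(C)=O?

18

Hydrogens are implicit in SMILES; fill each atom to its normal valence:
  4 × C: 2 H each → 8
  3 × C: 3 H each → 9
  3 × C: no H
  3 × O: no H
  1 × C: 1 H
  1 × Cl: no H
  1 × O (charge -1): no H
  Total hydrogens = 18.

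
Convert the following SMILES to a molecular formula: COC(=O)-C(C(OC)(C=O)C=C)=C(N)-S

C9H13NO4S

Heavy atoms from the SMILES: 9 C, 1 N, 4 O, 1 S.
Implicit hydrogens by atom environment:
  4 × C: no H
  4 × O: no H
  2 × C: 3 H each → 6
  2 × C: 1 H each → 2
  1 × C: 2 H
  1 × N: 2 H
  1 × S: 1 H
  Total hydrogens = 13.
Molecular formula: C9H13NO4S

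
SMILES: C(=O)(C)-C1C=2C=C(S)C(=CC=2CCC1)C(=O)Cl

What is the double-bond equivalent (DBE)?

7

Molecular formula from the SMILES: C13H13ClO2S.
DoU = (2C + 2 + N − H − X)/2 = (2·13 + 2 + 0 − 13 − 1)/2 = 14/2 = 7.
(Structurally: 2 ring(s) + 5 π bond(s) = 7.)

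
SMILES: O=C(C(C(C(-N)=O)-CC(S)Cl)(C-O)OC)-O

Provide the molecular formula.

Heavy atoms from the SMILES: 8 C, 1 Cl, 1 N, 5 O, 1 S.
Implicit hydrogens by atom environment:
  3 × C: no H
  3 × O: no H
  2 × C: 2 H each → 4
  2 × C: 1 H each → 2
  2 × O: 1 H each → 2
  1 × C: 3 H
  1 × Cl: no H
  1 × N: 2 H
  1 × S: 1 H
  Total hydrogens = 14.
Molecular formula: C8H14ClNO5S

C8H14ClNO5S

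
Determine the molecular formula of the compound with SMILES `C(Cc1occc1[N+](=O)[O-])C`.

C7H9NO3

Heavy atoms from the SMILES: 7 C, 1 N, 3 O.
Implicit hydrogens by atom environment:
  2 × C: 2 H each → 4
  2 × C (aromatic): 1 H each → 2
  2 × C (aromatic): no H
  1 × C: 3 H
  1 × N (charge +1): no H
  1 × O (aromatic): no H
  1 × O: no H
  1 × O (charge -1): no H
  Total hydrogens = 9.
Molecular formula: C7H9NO3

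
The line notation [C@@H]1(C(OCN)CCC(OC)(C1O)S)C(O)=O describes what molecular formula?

C9H17NO5S

Heavy atoms from the SMILES: 9 C, 1 N, 5 O, 1 S.
Implicit hydrogens by atom environment:
  3 × C: 2 H each → 6
  3 × C: 1 H each → 3
  3 × O: no H
  2 × C: no H
  2 × O: 1 H each → 2
  1 × C: 3 H
  1 × N: 2 H
  1 × S: 1 H
  Total hydrogens = 17.
Molecular formula: C9H17NO5S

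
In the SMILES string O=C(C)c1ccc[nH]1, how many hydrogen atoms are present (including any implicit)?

7

Hydrogens are implicit in SMILES; fill each atom to its normal valence:
  3 × C (aromatic): 1 H each → 3
  1 × C: 3 H
  1 × C (aromatic): no H
  1 × C: no H
  1 × N (aromatic): 1 H
  1 × O: no H
  Total hydrogens = 7.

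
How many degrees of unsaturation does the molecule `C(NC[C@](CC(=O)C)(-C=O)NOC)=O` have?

Molecular formula from the SMILES: C8H14N2O4.
DoU = (2C + 2 + N − H − X)/2 = (2·8 + 2 + 2 − 14 − 0)/2 = 6/2 = 3.
(Structurally: 0 ring(s) + 3 π bond(s) = 3.)

3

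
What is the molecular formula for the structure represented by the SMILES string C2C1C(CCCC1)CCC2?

Heavy atoms from the SMILES: 10 C.
Implicit hydrogens by atom environment:
  8 × C: 2 H each → 16
  2 × C: 1 H each → 2
  Total hydrogens = 18.
Molecular formula: C10H18

C10H18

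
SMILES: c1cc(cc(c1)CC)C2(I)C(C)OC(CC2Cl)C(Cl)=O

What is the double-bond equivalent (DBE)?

6

Molecular formula from the SMILES: C15H17Cl2IO2.
DoU = (2C + 2 + N − H − X)/2 = (2·15 + 2 + 0 − 17 − 3)/2 = 12/2 = 6.
(Structurally: 2 ring(s) + 4 π bond(s) = 6.)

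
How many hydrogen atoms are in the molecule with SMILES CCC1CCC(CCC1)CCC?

Hydrogens are implicit in SMILES; fill each atom to its normal valence:
  8 × C: 2 H each → 16
  2 × C: 3 H each → 6
  2 × C: 1 H each → 2
  Total hydrogens = 24.

24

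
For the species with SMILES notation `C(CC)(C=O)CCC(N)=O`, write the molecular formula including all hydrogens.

C7H13NO2

Heavy atoms from the SMILES: 7 C, 1 N, 2 O.
Implicit hydrogens by atom environment:
  3 × C: 2 H each → 6
  2 × C: 1 H each → 2
  2 × O: no H
  1 × C: 3 H
  1 × C: no H
  1 × N: 2 H
  Total hydrogens = 13.
Molecular formula: C7H13NO2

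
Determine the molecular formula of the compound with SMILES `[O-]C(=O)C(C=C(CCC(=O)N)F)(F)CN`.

C8H11F2N2O3-

Heavy atoms from the SMILES: 8 C, 2 F, 2 N, 3 O.
Implicit hydrogens by atom environment:
  4 × C: no H
  3 × C: 2 H each → 6
  2 × F: no H
  2 × N: 2 H each → 4
  2 × O: no H
  1 × C: 1 H
  1 × O (charge -1): no H
  Total hydrogens = 11.
Net charge -1.
Molecular formula: C8H11F2N2O3-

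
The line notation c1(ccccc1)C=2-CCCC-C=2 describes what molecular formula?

C12H14

Heavy atoms from the SMILES: 12 C.
Implicit hydrogens by atom environment:
  5 × C (aromatic): 1 H each → 5
  4 × C: 2 H each → 8
  1 × C: 1 H
  1 × C: no H
  1 × C (aromatic): no H
  Total hydrogens = 14.
Molecular formula: C12H14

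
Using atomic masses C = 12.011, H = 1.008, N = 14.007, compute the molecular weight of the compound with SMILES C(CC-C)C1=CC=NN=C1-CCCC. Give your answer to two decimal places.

192.31

Molecular formula: C12H20N2.
M = 12×12.011 + 20×1.008 + 2×14.007 = 192.31 g/mol.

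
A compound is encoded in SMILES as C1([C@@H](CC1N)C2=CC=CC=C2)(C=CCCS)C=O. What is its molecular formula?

C15H19NOS

Heavy atoms from the SMILES: 15 C, 1 N, 1 O, 1 S.
Implicit hydrogens by atom environment:
  5 × C: 1 H each → 5
  5 × C (aromatic): 1 H each → 5
  3 × C: 2 H each → 6
  1 × C: no H
  1 × C (aromatic): no H
  1 × N: 2 H
  1 × O: no H
  1 × S: 1 H
  Total hydrogens = 19.
Molecular formula: C15H19NOS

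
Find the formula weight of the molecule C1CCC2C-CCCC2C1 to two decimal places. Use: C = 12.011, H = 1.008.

Molecular formula: C10H18.
M = 10×12.011 + 18×1.008 = 138.25 g/mol.

138.25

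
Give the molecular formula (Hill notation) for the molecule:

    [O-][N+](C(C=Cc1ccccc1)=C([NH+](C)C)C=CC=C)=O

Heavy atoms from the SMILES: 16 C, 2 N, 2 O.
Implicit hydrogens by atom environment:
  5 × C: 1 H each → 5
  5 × C (aromatic): 1 H each → 5
  2 × C: 3 H each → 6
  2 × C: no H
  1 × C: 2 H
  1 × C (aromatic): no H
  1 × N (charge +1): 1 H
  1 × N (charge +1): no H
  1 × O: no H
  1 × O (charge -1): no H
  Total hydrogens = 19.
Net charge +1.
Molecular formula: C16H19N2O2+

C16H19N2O2+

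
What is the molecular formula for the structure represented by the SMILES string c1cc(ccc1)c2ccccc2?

Heavy atoms from the SMILES: 12 C.
Implicit hydrogens by atom environment:
  10 × C (aromatic): 1 H each → 10
  2 × C (aromatic): no H
  Total hydrogens = 10.
Molecular formula: C12H10

C12H10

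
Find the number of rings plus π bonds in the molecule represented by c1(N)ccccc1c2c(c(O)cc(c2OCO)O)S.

Molecular formula from the SMILES: C13H13NO4S.
DoU = (2C + 2 + N − H − X)/2 = (2·13 + 2 + 1 − 13 − 0)/2 = 16/2 = 8.
(Structurally: 2 ring(s) + 6 π bond(s) = 8.)

8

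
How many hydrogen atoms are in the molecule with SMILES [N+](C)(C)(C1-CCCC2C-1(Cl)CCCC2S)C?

Hydrogens are implicit in SMILES; fill each atom to its normal valence:
  6 × C: 2 H each → 12
  3 × C: 3 H each → 9
  3 × C: 1 H each → 3
  1 × C: no H
  1 × Cl: no H
  1 × N (charge +1): no H
  1 × S: 1 H
  Total hydrogens = 25.

25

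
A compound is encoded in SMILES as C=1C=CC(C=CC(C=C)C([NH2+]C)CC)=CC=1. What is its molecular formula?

C15H22N+

Heavy atoms from the SMILES: 15 C, 1 N.
Implicit hydrogens by atom environment:
  5 × C: 1 H each → 5
  5 × C (aromatic): 1 H each → 5
  2 × C: 3 H each → 6
  2 × C: 2 H each → 4
  1 × C (aromatic): no H
  1 × N (charge +1): 2 H
  Total hydrogens = 22.
Net charge +1.
Molecular formula: C15H22N+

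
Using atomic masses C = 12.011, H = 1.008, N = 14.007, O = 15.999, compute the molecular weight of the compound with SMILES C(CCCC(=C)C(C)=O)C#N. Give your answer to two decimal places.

151.21

Molecular formula: C9H13NO.
M = 9×12.011 + 13×1.008 + 1×14.007 + 1×15.999 = 151.21 g/mol.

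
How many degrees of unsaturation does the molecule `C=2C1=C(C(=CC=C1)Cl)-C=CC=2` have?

Molecular formula from the SMILES: C10H7Cl.
DoU = (2C + 2 + N − H − X)/2 = (2·10 + 2 + 0 − 7 − 1)/2 = 14/2 = 7.
(Structurally: 2 ring(s) + 5 π bond(s) = 7.)

7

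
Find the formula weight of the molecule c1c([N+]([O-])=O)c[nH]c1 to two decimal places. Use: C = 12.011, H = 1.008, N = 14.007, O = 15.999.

112.09

Molecular formula: C4H4N2O2.
M = 4×12.011 + 4×1.008 + 2×14.007 + 2×15.999 = 112.09 g/mol.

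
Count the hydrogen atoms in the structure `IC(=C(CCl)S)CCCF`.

9

Hydrogens are implicit in SMILES; fill each atom to its normal valence:
  4 × C: 2 H each → 8
  2 × C: no H
  1 × Cl: no H
  1 × F: no H
  1 × I: no H
  1 × S: 1 H
  Total hydrogens = 9.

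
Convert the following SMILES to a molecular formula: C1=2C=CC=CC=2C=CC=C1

Heavy atoms from the SMILES: 10 C.
Implicit hydrogens by atom environment:
  8 × C (aromatic): 1 H each → 8
  2 × C (aromatic): no H
  Total hydrogens = 8.
Molecular formula: C10H8

C10H8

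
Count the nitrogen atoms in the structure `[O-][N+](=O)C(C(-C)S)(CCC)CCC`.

The symbol for nitrogen appears 1 time in the SMILES.

1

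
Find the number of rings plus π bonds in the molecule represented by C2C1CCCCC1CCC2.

2

Molecular formula from the SMILES: C10H18.
DoU = (2C + 2 + N − H − X)/2 = (2·10 + 2 + 0 − 18 − 0)/2 = 4/2 = 2.
(Structurally: 2 ring(s) + 0 π bond(s) = 2.)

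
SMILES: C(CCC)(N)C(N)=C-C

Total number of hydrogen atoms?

16

Hydrogens are implicit in SMILES; fill each atom to its normal valence:
  2 × C: 3 H each → 6
  2 × C: 2 H each → 4
  2 × C: 1 H each → 2
  2 × N: 2 H each → 4
  1 × C: no H
  Total hydrogens = 16.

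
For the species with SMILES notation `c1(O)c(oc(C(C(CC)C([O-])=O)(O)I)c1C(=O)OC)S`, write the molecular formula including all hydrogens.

Heavy atoms from the SMILES: 11 C, 1 I, 7 O, 1 S.
Implicit hydrogens by atom environment:
  4 × C (aromatic): no H
  3 × C: no H
  3 × O: no H
  2 × C: 3 H each → 6
  2 × O: 1 H each → 2
  1 × C: 2 H
  1 × C: 1 H
  1 × I: no H
  1 × O (aromatic): no H
  1 × O (charge -1): no H
  1 × S: 1 H
  Total hydrogens = 12.
Net charge -1.
Molecular formula: C11H12IO7S-

C11H12IO7S-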